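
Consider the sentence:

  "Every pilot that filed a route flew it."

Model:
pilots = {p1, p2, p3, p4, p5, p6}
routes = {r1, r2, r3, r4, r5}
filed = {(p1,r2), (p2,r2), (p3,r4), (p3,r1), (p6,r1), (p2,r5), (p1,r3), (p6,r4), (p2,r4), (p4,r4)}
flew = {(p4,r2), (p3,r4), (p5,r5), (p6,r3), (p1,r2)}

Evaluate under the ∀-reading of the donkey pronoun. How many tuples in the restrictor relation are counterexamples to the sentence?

8

"it" takes "a route" as antecedent — a donkey pronoun bound across the clause boundary.
Strong reading: for every (p,r) with filed(p,r), flew(p,r).
Restrictor pairs: (p1,r2) ✓  (p1,r3) ✗  (p2,r2) ✗  (p2,r4) ✗  (p2,r5) ✗  (p3,r1) ✗  (p3,r4) ✓  (p4,r4) ✗  (p6,r1) ✗  (p6,r4) ✗
Counterexamples (restrictor pairs failing the scope): 8.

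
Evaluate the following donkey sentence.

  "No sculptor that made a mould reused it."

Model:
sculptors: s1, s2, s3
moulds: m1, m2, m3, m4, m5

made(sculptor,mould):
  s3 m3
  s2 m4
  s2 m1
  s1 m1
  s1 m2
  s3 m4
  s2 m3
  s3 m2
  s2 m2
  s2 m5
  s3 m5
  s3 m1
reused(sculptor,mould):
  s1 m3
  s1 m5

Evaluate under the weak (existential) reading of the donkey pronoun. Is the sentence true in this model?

"it" takes "a mould" as antecedent — a donkey pronoun bound across the clause boundary.
Truth condition: for no (s,m) with made(s,m) does reused(s,m) hold.
Restrictor pairs — does the scope hold? (s1,m1):fails  (s1,m2):fails  (s2,m1):fails  (s2,m2):fails  (s2,m3):fails  (s2,m4):fails  (s2,m5):fails  (s3,m1):fails  (s3,m2):fails  (s3,m3):fails  (s3,m4):fails  (s3,m5):fails
Scope holds for no restrictor pair, so the sentence is true.

True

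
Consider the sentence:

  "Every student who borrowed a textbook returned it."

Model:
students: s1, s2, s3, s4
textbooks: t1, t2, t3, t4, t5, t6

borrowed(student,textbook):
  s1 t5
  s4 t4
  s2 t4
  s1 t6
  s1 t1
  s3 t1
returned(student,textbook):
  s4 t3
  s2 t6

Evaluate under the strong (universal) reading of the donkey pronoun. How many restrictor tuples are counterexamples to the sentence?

6

"it" takes "a textbook" as antecedent — a donkey pronoun bound across the clause boundary.
Strong reading: for every (s,t) with borrowed(s,t), returned(s,t).
Restrictor pairs: (s1,t1) ✗  (s1,t5) ✗  (s1,t6) ✗  (s2,t4) ✗  (s3,t1) ✗  (s4,t4) ✗
Counterexamples (restrictor pairs failing the scope): 6.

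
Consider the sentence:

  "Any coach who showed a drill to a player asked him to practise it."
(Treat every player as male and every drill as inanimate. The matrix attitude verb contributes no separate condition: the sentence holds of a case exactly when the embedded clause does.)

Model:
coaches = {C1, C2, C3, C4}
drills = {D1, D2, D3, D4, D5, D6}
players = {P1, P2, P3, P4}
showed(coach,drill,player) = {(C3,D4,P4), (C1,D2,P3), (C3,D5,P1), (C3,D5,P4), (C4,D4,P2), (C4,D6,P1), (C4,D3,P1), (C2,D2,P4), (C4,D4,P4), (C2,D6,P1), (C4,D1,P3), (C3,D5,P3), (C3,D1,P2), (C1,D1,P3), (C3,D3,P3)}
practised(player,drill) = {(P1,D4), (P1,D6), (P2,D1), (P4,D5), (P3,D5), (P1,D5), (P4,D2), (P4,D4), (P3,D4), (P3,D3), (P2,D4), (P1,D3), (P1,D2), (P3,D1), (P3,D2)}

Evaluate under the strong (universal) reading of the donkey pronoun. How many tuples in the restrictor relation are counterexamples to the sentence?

0

"him" takes "a player" as antecedent and "it" takes "a drill"; both are donkey pronouns co-varying with the restrictor.
Strong reading: for every (c,d,p) with showed(c,d,p), practised(p,d).
Restrictor triples: (C1,D1,P3)→practised(P3,D1) ✓  (C1,D2,P3)→practised(P3,D2) ✓  (C2,D2,P4)→practised(P4,D2) ✓  (C2,D6,P1)→practised(P1,D6) ✓  (C3,D1,P2)→practised(P2,D1) ✓  (C3,D3,P3)→practised(P3,D3) ✓  (C3,D4,P4)→practised(P4,D4) ✓  (C3,D5,P1)→practised(P1,D5) ✓  (C3,D5,P3)→practised(P3,D5) ✓  (C3,D5,P4)→practised(P4,D5) ✓  (C4,D1,P3)→practised(P3,D1) ✓  (C4,D3,P1)→practised(P1,D3) ✓  (C4,D4,P2)→practised(P2,D4) ✓  (C4,D4,P4)→practised(P4,D4) ✓  (C4,D6,P1)→practised(P1,D6) ✓
Counterexamples (restrictor triples failing the scope): 0.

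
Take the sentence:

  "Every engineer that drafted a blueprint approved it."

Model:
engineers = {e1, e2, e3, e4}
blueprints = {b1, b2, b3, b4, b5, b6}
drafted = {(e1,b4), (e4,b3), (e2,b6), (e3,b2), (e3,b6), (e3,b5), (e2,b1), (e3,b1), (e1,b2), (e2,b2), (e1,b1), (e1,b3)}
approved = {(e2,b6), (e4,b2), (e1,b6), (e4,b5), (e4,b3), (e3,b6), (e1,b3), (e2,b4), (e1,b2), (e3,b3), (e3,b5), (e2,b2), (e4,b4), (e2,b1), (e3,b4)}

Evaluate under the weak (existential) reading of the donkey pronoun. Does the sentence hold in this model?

"it" takes "a blueprint" as antecedent — a donkey pronoun bound across the clause boundary.
Weak reading: every engineer e with some drafted-blueprint has at least one drafted-blueprint b such that approved(e,b).
Per engineer: e1:✓  e2:✓  e3:✓  e4:✓
Every engineer in the restrictor has a witness.

True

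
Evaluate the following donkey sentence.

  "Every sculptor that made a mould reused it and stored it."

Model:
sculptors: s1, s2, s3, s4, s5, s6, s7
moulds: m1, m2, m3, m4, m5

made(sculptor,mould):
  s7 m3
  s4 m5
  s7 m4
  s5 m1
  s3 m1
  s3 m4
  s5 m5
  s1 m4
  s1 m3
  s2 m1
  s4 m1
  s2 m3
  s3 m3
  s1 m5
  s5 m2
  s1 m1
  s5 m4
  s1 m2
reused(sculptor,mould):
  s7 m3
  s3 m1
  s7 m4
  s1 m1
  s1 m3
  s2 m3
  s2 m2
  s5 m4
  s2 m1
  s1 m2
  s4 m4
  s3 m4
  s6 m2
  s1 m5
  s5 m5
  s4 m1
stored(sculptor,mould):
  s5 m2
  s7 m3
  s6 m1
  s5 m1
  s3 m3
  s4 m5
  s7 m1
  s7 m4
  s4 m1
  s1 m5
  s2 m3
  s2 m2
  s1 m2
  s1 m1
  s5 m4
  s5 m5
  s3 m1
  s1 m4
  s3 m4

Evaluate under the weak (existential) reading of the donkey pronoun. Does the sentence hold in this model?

True

"it" takes "a mould" as antecedent — a donkey pronoun bound across the clause boundary.
Weak reading: every sculptor s with some made-mould has at least one made-mould m such that reused(s,m) ∧ stored(s,m).
Per sculptor: s1:✓  s2:✓  s3:✓  s4:✓  s5:✓  s7:✓
Every sculptor in the restrictor has a witness.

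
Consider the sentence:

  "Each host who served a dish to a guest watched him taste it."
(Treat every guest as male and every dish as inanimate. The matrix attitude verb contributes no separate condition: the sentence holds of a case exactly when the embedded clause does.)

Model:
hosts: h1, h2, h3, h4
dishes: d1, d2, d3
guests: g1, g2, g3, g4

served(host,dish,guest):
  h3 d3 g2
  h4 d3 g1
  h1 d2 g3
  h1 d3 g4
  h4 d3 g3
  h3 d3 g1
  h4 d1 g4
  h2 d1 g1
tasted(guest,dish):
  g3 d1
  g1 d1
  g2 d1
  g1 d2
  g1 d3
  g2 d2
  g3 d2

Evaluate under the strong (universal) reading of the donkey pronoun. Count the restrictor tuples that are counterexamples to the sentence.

"him" takes "a guest" as antecedent and "it" takes "a dish"; both are donkey pronouns co-varying with the restrictor.
Strong reading: for every (h,d,g) with served(h,d,g), tasted(g,d).
Restrictor triples: (h1,d2,g3)→tasted(g3,d2) ✓  (h1,d3,g4)→tasted(g4,d3) ✗  (h2,d1,g1)→tasted(g1,d1) ✓  (h3,d3,g1)→tasted(g1,d3) ✓  (h3,d3,g2)→tasted(g2,d3) ✗  (h4,d1,g4)→tasted(g4,d1) ✗  (h4,d3,g1)→tasted(g1,d3) ✓  (h4,d3,g3)→tasted(g3,d3) ✗
Counterexamples (restrictor triples failing the scope): 4.

4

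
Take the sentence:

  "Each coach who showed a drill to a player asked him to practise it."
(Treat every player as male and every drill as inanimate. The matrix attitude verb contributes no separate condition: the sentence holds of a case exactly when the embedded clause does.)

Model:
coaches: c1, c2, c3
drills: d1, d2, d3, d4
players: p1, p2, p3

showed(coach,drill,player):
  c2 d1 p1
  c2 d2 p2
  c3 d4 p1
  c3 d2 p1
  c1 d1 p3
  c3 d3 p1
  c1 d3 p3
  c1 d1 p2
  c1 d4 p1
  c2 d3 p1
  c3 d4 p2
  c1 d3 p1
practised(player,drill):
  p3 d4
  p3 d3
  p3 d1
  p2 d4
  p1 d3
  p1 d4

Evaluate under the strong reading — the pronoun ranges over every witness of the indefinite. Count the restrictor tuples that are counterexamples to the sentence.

4

"him" takes "a player" as antecedent and "it" takes "a drill"; both are donkey pronouns co-varying with the restrictor.
Strong reading: for every (c,d,p) with showed(c,d,p), practised(p,d).
Restrictor triples: (c1,d1,p2)→practised(p2,d1) ✗  (c1,d1,p3)→practised(p3,d1) ✓  (c1,d3,p1)→practised(p1,d3) ✓  (c1,d3,p3)→practised(p3,d3) ✓  (c1,d4,p1)→practised(p1,d4) ✓  (c2,d1,p1)→practised(p1,d1) ✗  (c2,d2,p2)→practised(p2,d2) ✗  (c2,d3,p1)→practised(p1,d3) ✓  (c3,d2,p1)→practised(p1,d2) ✗  (c3,d3,p1)→practised(p1,d3) ✓  (c3,d4,p1)→practised(p1,d4) ✓  (c3,d4,p2)→practised(p2,d4) ✓
Counterexamples (restrictor triples failing the scope): 4.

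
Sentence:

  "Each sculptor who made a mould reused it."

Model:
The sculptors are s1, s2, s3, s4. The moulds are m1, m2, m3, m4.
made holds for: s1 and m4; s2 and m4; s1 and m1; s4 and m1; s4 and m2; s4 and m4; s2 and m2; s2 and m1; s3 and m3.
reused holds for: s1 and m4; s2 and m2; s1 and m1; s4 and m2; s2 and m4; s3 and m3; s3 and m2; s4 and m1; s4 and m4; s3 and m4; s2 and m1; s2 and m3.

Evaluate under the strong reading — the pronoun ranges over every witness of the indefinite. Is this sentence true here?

True

"it" takes "a mould" as antecedent — a donkey pronoun bound across the clause boundary.
Strong reading: for every (s,m) with made(s,m), reused(s,m).
Restrictor pairs: (s1,m1) ✓  (s1,m4) ✓  (s2,m1) ✓  (s2,m2) ✓  (s2,m4) ✓  (s3,m3) ✓  (s4,m1) ✓  (s4,m2) ✓  (s4,m4) ✓
Every restrictor pair satisfies the scope.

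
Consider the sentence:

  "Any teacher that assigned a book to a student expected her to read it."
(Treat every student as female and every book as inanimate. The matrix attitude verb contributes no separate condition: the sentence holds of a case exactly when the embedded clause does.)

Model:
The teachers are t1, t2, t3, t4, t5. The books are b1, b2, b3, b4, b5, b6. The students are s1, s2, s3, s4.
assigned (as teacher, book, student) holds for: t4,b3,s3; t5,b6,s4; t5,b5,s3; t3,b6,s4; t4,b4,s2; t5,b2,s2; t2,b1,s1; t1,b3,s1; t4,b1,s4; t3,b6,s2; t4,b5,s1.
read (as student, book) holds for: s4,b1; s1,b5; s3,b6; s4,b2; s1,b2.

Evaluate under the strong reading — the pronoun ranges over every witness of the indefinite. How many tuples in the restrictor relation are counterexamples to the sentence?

9

"her" takes "a student" as antecedent and "it" takes "a book"; both are donkey pronouns co-varying with the restrictor.
Strong reading: for every (t,b,s) with assigned(t,b,s), read(s,b).
Restrictor triples: (t1,b3,s1)→read(s1,b3) ✗  (t2,b1,s1)→read(s1,b1) ✗  (t3,b6,s2)→read(s2,b6) ✗  (t3,b6,s4)→read(s4,b6) ✗  (t4,b1,s4)→read(s4,b1) ✓  (t4,b3,s3)→read(s3,b3) ✗  (t4,b4,s2)→read(s2,b4) ✗  (t4,b5,s1)→read(s1,b5) ✓  (t5,b2,s2)→read(s2,b2) ✗  (t5,b5,s3)→read(s3,b5) ✗  (t5,b6,s4)→read(s4,b6) ✗
Counterexamples (restrictor triples failing the scope): 9.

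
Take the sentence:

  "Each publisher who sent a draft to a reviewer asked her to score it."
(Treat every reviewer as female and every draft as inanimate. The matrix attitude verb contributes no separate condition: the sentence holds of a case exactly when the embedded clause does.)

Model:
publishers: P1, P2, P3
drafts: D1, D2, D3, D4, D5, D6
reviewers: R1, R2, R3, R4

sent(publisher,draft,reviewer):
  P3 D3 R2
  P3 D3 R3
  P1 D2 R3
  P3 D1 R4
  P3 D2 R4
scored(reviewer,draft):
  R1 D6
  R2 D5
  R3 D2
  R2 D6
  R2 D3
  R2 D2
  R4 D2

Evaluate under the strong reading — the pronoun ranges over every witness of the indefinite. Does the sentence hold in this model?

"her" takes "a reviewer" as antecedent and "it" takes "a draft"; both are donkey pronouns co-varying with the restrictor.
Strong reading: for every (p,d,r) with sent(p,d,r), scored(r,d).
Restrictor triples: (P1,D2,R3)→scored(R3,D2) ✓  (P3,D1,R4)→scored(R4,D1) ✗  (P3,D2,R4)→scored(R4,D2) ✓  (P3,D3,R2)→scored(R2,D3) ✓  (P3,D3,R3)→scored(R3,D3) ✗
Counterexample: (P3,D1,R4) — scored(R4,D1) does not hold.

False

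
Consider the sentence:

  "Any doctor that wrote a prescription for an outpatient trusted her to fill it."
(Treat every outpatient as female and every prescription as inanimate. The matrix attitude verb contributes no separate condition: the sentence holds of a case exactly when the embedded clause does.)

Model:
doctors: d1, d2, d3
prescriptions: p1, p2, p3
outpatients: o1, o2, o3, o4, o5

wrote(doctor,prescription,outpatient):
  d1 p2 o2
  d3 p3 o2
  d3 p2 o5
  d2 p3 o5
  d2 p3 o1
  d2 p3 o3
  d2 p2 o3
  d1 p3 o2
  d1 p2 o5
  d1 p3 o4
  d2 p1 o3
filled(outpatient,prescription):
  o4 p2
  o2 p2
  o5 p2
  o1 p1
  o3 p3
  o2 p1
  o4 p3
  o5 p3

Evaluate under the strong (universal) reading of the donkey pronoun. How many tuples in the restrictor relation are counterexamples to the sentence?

5

"her" takes "an outpatient" as antecedent and "it" takes "a prescription"; both are donkey pronouns co-varying with the restrictor.
Strong reading: for every (d,p,o) with wrote(d,p,o), filled(o,p).
Restrictor triples: (d1,p2,o2)→filled(o2,p2) ✓  (d1,p2,o5)→filled(o5,p2) ✓  (d1,p3,o2)→filled(o2,p3) ✗  (d1,p3,o4)→filled(o4,p3) ✓  (d2,p1,o3)→filled(o3,p1) ✗  (d2,p2,o3)→filled(o3,p2) ✗  (d2,p3,o1)→filled(o1,p3) ✗  (d2,p3,o3)→filled(o3,p3) ✓  (d2,p3,o5)→filled(o5,p3) ✓  (d3,p2,o5)→filled(o5,p2) ✓  (d3,p3,o2)→filled(o2,p3) ✗
Counterexamples (restrictor triples failing the scope): 5.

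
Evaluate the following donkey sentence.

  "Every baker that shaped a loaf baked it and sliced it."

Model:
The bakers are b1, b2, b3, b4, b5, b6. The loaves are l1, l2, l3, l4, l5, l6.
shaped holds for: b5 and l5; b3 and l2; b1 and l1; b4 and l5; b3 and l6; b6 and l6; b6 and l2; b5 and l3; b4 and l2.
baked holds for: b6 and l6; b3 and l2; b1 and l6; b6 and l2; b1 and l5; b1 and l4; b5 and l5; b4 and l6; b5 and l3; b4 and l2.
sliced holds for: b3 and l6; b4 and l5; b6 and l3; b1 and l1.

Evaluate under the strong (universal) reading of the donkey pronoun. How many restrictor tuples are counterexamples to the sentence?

"it" takes "a loaf" as antecedent — a donkey pronoun bound across the clause boundary.
Strong reading: for every (b,l) with shaped(b,l), baked(b,l) ∧ sliced(b,l).
Restrictor pairs: (b1,l1) ✗  (b3,l2) ✗  (b3,l6) ✗  (b4,l2) ✗  (b4,l5) ✗  (b5,l3) ✗  (b5,l5) ✗  (b6,l2) ✗  (b6,l6) ✗
Counterexamples (restrictor pairs failing the scope): 9.

9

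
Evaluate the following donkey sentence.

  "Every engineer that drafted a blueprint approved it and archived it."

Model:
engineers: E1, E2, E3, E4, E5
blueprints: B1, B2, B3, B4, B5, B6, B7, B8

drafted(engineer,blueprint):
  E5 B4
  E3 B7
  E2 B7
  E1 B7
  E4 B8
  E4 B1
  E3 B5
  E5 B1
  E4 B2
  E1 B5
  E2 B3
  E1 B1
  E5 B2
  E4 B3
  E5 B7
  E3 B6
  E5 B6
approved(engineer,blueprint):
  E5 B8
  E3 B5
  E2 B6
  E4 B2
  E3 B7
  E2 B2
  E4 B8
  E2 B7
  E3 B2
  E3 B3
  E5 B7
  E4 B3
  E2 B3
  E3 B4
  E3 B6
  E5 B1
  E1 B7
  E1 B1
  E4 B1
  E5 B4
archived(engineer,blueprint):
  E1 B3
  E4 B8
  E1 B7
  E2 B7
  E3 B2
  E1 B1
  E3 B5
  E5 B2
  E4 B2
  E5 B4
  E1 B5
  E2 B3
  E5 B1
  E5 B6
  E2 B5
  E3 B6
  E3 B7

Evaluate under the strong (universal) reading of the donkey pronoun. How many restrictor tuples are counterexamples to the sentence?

6

"it" takes "a blueprint" as antecedent — a donkey pronoun bound across the clause boundary.
Strong reading: for every (e,b) with drafted(e,b), approved(e,b) ∧ archived(e,b).
Restrictor pairs: (E1,B1) ✓  (E1,B5) ✗  (E1,B7) ✓  (E2,B3) ✓  (E2,B7) ✓  (E3,B5) ✓  (E3,B6) ✓  (E3,B7) ✓  (E4,B1) ✗  (E4,B2) ✓  (E4,B3) ✗  (E4,B8) ✓  (E5,B1) ✓  (E5,B2) ✗  (E5,B4) ✓  (E5,B6) ✗  (E5,B7) ✗
Counterexamples (restrictor pairs failing the scope): 6.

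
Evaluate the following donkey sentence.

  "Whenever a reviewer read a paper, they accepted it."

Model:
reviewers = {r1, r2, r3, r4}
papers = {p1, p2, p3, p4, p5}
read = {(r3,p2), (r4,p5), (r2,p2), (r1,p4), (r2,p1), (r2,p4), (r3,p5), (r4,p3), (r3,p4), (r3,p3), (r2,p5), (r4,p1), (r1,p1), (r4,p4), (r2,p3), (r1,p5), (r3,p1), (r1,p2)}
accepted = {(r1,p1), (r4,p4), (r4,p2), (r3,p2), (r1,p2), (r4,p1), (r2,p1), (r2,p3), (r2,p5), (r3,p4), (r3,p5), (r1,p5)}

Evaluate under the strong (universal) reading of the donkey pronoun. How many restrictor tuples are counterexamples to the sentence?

"it" takes "a paper" as antecedent — a donkey pronoun bound across the clause boundary.
Strong reading: for every (r,p) with read(r,p), accepted(r,p).
Restrictor pairs: (r1,p1) ✓  (r1,p2) ✓  (r1,p4) ✗  (r1,p5) ✓  (r2,p1) ✓  (r2,p2) ✗  (r2,p3) ✓  (r2,p4) ✗  (r2,p5) ✓  (r3,p1) ✗  (r3,p2) ✓  (r3,p3) ✗  (r3,p4) ✓  (r3,p5) ✓  (r4,p1) ✓  (r4,p3) ✗  (r4,p4) ✓  (r4,p5) ✗
Counterexamples (restrictor pairs failing the scope): 7.

7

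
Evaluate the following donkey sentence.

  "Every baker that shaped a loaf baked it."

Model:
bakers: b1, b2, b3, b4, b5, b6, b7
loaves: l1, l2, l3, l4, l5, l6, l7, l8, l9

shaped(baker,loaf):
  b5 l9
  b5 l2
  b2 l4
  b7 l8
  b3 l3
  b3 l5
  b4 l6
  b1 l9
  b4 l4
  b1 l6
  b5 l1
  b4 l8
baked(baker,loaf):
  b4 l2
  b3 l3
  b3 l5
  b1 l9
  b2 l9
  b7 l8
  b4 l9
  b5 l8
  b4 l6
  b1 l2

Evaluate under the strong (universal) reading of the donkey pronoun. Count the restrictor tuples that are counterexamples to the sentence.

7

"it" takes "a loaf" as antecedent — a donkey pronoun bound across the clause boundary.
Strong reading: for every (b,l) with shaped(b,l), baked(b,l).
Restrictor pairs: (b1,l6) ✗  (b1,l9) ✓  (b2,l4) ✗  (b3,l3) ✓  (b3,l5) ✓  (b4,l4) ✗  (b4,l6) ✓  (b4,l8) ✗  (b5,l1) ✗  (b5,l2) ✗  (b5,l9) ✗  (b7,l8) ✓
Counterexamples (restrictor pairs failing the scope): 7.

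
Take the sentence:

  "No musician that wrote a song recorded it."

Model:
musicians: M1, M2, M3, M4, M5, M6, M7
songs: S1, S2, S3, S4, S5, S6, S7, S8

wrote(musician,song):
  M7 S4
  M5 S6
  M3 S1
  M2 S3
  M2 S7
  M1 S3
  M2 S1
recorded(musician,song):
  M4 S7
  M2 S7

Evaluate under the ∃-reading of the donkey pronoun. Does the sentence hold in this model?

False

"it" takes "a song" as antecedent — a donkey pronoun bound across the clause boundary.
Truth condition: for no (m,s) with wrote(m,s) does recorded(m,s) hold.
Restrictor pairs — does the scope hold? (M1,S3):fails  (M2,S1):fails  (M2,S3):fails  (M2,S7):holds  (M3,S1):fails  (M5,S6):fails  (M7,S4):fails
Scope holds for 1 pair(s), so the sentence is false.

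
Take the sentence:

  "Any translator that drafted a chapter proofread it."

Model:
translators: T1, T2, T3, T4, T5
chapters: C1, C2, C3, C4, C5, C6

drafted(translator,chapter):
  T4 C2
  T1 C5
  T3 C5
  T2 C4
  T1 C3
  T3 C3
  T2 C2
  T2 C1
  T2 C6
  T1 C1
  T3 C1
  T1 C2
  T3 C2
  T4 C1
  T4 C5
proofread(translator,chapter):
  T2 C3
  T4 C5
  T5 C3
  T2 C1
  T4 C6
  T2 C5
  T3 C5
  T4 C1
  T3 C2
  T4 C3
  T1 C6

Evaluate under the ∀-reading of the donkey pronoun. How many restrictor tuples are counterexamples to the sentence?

"it" takes "a chapter" as antecedent — a donkey pronoun bound across the clause boundary.
Strong reading: for every (t,c) with drafted(t,c), proofread(t,c).
Restrictor pairs: (T1,C1) ✗  (T1,C2) ✗  (T1,C3) ✗  (T1,C5) ✗  (T2,C1) ✓  (T2,C2) ✗  (T2,C4) ✗  (T2,C6) ✗  (T3,C1) ✗  (T3,C2) ✓  (T3,C3) ✗  (T3,C5) ✓  (T4,C1) ✓  (T4,C2) ✗  (T4,C5) ✓
Counterexamples (restrictor pairs failing the scope): 10.

10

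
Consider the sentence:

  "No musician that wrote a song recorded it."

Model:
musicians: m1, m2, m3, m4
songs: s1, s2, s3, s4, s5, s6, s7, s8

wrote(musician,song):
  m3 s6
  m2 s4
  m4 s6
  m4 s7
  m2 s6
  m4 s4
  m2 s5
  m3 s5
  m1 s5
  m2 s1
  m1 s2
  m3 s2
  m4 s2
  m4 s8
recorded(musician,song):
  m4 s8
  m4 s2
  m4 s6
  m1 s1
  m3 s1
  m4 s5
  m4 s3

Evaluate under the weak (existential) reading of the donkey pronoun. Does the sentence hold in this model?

"it" takes "a song" as antecedent — a donkey pronoun bound across the clause boundary.
Truth condition: for no (m,s) with wrote(m,s) does recorded(m,s) hold.
Restrictor pairs — does the scope hold? (m1,s2):fails  (m1,s5):fails  (m2,s1):fails  (m2,s4):fails  (m2,s5):fails  (m2,s6):fails  (m3,s2):fails  (m3,s5):fails  (m3,s6):fails  (m4,s2):holds  (m4,s4):fails  (m4,s6):holds  (m4,s7):fails  (m4,s8):holds
Scope holds for 3 pair(s), so the sentence is false.

False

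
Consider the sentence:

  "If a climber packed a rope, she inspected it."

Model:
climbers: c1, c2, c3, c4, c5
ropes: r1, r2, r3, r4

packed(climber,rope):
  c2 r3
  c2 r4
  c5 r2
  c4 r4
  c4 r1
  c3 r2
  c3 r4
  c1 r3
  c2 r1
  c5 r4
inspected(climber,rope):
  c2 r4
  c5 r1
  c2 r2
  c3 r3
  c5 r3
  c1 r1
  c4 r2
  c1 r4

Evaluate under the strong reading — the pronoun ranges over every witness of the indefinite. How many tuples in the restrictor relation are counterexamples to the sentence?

9

"it" takes "a rope" as antecedent — a donkey pronoun bound across the clause boundary.
Strong reading: for every (c,r) with packed(c,r), inspected(c,r).
Restrictor pairs: (c1,r3) ✗  (c2,r1) ✗  (c2,r3) ✗  (c2,r4) ✓  (c3,r2) ✗  (c3,r4) ✗  (c4,r1) ✗  (c4,r4) ✗  (c5,r2) ✗  (c5,r4) ✗
Counterexamples (restrictor pairs failing the scope): 9.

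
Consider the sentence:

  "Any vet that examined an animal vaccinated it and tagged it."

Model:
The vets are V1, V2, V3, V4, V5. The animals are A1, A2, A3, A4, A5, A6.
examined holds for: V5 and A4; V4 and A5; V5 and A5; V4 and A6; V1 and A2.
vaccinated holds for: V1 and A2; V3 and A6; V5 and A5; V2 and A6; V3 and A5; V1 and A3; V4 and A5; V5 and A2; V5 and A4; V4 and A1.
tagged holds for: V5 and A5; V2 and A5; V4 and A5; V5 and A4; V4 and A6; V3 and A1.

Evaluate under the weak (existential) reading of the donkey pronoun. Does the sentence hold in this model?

False

"it" takes "an animal" as antecedent — a donkey pronoun bound across the clause boundary.
Weak reading: every vet v with some examined-animal has at least one examined-animal a such that vaccinated(v,a) ∧ tagged(v,a).
Per vet: V1:✗  V4:✓  V5:✓
V1 has no witness among its examined-animals.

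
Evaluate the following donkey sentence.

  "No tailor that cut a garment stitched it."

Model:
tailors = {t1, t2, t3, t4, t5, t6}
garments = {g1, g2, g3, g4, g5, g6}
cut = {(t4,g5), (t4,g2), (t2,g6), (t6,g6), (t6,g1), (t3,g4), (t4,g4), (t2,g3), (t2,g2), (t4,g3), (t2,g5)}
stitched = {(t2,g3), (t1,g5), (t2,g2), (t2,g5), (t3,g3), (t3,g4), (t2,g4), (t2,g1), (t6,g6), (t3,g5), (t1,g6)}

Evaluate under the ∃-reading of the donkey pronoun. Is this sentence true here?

"it" takes "a garment" as antecedent — a donkey pronoun bound across the clause boundary.
Truth condition: for no (t,g) with cut(t,g) does stitched(t,g) hold.
Restrictor pairs — does the scope hold? (t2,g2):holds  (t2,g3):holds  (t2,g5):holds  (t2,g6):fails  (t3,g4):holds  (t4,g2):fails  (t4,g3):fails  (t4,g4):fails  (t4,g5):fails  (t6,g1):fails  (t6,g6):holds
Scope holds for 5 pair(s), so the sentence is false.

False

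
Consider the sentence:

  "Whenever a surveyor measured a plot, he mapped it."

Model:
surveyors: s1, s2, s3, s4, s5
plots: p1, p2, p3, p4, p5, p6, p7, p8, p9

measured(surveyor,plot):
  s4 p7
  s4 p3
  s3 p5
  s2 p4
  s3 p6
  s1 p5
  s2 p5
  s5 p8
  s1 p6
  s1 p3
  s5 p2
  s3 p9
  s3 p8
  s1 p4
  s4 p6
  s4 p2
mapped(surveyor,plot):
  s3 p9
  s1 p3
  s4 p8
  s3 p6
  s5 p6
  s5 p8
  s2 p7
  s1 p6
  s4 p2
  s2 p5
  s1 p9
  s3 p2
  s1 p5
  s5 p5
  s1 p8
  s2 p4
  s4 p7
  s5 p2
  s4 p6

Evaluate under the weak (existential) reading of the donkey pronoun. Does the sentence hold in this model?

"it" takes "a plot" as antecedent — a donkey pronoun bound across the clause boundary.
Weak reading: every surveyor s with some measured-plot has at least one measured-plot p such that mapped(s,p).
Per surveyor: s1:✓  s2:✓  s3:✓  s4:✓  s5:✓
Every surveyor in the restrictor has a witness.

True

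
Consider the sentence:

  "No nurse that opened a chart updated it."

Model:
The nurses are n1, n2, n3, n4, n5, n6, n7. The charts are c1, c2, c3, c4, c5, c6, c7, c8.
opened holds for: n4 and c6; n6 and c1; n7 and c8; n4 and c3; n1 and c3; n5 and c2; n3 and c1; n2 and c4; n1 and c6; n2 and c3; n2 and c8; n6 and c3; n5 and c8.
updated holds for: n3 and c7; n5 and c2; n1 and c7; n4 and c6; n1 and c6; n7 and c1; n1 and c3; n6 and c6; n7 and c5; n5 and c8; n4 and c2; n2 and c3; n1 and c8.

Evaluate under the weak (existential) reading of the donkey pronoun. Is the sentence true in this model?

"it" takes "a chart" as antecedent — a donkey pronoun bound across the clause boundary.
Truth condition: for no (n,c) with opened(n,c) does updated(n,c) hold.
Restrictor pairs — does the scope hold? (n1,c3):holds  (n1,c6):holds  (n2,c3):holds  (n2,c4):fails  (n2,c8):fails  (n3,c1):fails  (n4,c3):fails  (n4,c6):holds  (n5,c2):holds  (n5,c8):holds  (n6,c1):fails  (n6,c3):fails  (n7,c8):fails
Scope holds for 6 pair(s), so the sentence is false.

False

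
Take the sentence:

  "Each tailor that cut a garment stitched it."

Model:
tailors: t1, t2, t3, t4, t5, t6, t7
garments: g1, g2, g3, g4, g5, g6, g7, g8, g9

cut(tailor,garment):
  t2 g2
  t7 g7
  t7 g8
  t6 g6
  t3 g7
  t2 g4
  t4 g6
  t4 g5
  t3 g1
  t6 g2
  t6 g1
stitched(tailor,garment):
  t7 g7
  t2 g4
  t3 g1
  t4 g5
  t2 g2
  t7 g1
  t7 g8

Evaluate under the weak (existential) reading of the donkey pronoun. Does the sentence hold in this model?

False

"it" takes "a garment" as antecedent — a donkey pronoun bound across the clause boundary.
Weak reading: every tailor t with some cut-garment has at least one cut-garment g such that stitched(t,g).
Per tailor: t2:✓  t3:✓  t4:✓  t6:✗  t7:✓
t6 has no witness among its cut-garments.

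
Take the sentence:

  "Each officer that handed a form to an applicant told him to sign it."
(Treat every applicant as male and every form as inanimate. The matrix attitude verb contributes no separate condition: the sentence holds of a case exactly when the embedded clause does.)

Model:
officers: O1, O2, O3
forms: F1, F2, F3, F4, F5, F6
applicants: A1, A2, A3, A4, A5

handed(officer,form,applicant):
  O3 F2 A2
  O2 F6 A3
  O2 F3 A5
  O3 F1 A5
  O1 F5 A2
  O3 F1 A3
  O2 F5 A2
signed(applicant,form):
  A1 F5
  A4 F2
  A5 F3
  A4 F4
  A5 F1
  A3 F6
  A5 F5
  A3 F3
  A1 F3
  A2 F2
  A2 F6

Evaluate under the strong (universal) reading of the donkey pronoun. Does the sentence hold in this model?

"him" takes "an applicant" as antecedent and "it" takes "a form"; both are donkey pronouns co-varying with the restrictor.
Strong reading: for every (o,f,a) with handed(o,f,a), signed(a,f).
Restrictor triples: (O1,F5,A2)→signed(A2,F5) ✗  (O2,F3,A5)→signed(A5,F3) ✓  (O2,F5,A2)→signed(A2,F5) ✗  (O2,F6,A3)→signed(A3,F6) ✓  (O3,F1,A3)→signed(A3,F1) ✗  (O3,F1,A5)→signed(A5,F1) ✓  (O3,F2,A2)→signed(A2,F2) ✓
Counterexample: (O1,F5,A2) — signed(A2,F5) does not hold.

False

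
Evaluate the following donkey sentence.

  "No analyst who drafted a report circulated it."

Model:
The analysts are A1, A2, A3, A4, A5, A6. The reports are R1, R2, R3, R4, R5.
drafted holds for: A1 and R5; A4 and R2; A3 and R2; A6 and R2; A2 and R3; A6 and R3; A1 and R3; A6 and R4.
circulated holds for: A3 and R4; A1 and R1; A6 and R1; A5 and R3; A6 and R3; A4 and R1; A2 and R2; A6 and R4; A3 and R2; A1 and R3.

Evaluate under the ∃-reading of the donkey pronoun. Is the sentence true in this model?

"it" takes "a report" as antecedent — a donkey pronoun bound across the clause boundary.
Truth condition: for no (a,r) with drafted(a,r) does circulated(a,r) hold.
Restrictor pairs — does the scope hold? (A1,R3):holds  (A1,R5):fails  (A2,R3):fails  (A3,R2):holds  (A4,R2):fails  (A6,R2):fails  (A6,R3):holds  (A6,R4):holds
Scope holds for 4 pair(s), so the sentence is false.

False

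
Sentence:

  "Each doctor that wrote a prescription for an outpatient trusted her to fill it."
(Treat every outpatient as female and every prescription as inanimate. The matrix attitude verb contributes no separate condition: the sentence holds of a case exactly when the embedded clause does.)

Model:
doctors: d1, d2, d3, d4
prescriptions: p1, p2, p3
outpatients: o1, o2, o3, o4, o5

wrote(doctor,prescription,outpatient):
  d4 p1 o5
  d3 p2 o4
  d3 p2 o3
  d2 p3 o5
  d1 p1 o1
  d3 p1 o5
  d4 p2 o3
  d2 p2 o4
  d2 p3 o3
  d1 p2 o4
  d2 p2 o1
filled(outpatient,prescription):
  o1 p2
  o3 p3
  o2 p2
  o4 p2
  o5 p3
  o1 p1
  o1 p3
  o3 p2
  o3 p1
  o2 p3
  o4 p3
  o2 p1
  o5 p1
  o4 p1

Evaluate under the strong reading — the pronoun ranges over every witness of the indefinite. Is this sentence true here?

True

"her" takes "an outpatient" as antecedent and "it" takes "a prescription"; both are donkey pronouns co-varying with the restrictor.
Strong reading: for every (d,p,o) with wrote(d,p,o), filled(o,p).
Restrictor triples: (d1,p1,o1)→filled(o1,p1) ✓  (d1,p2,o4)→filled(o4,p2) ✓  (d2,p2,o1)→filled(o1,p2) ✓  (d2,p2,o4)→filled(o4,p2) ✓  (d2,p3,o3)→filled(o3,p3) ✓  (d2,p3,o5)→filled(o5,p3) ✓  (d3,p1,o5)→filled(o5,p1) ✓  (d3,p2,o3)→filled(o3,p2) ✓  (d3,p2,o4)→filled(o4,p2) ✓  (d4,p1,o5)→filled(o5,p1) ✓  (d4,p2,o3)→filled(o3,p2) ✓
Every restrictor triple satisfies the scope.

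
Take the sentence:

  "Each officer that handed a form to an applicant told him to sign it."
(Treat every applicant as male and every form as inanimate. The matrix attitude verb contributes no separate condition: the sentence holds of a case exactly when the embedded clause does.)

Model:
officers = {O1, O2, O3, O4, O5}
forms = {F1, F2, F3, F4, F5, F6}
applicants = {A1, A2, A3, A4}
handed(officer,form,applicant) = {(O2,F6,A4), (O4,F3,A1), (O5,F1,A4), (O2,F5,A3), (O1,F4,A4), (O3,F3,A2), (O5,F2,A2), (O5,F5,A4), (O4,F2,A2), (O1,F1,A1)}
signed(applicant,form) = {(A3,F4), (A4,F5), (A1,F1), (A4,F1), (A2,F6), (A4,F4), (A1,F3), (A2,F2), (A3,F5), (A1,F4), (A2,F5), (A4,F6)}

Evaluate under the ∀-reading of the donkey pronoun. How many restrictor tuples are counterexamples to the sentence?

"him" takes "an applicant" as antecedent and "it" takes "a form"; both are donkey pronouns co-varying with the restrictor.
Strong reading: for every (o,f,a) with handed(o,f,a), signed(a,f).
Restrictor triples: (O1,F1,A1)→signed(A1,F1) ✓  (O1,F4,A4)→signed(A4,F4) ✓  (O2,F5,A3)→signed(A3,F5) ✓  (O2,F6,A4)→signed(A4,F6) ✓  (O3,F3,A2)→signed(A2,F3) ✗  (O4,F2,A2)→signed(A2,F2) ✓  (O4,F3,A1)→signed(A1,F3) ✓  (O5,F1,A4)→signed(A4,F1) ✓  (O5,F2,A2)→signed(A2,F2) ✓  (O5,F5,A4)→signed(A4,F5) ✓
Counterexamples (restrictor triples failing the scope): 1.

1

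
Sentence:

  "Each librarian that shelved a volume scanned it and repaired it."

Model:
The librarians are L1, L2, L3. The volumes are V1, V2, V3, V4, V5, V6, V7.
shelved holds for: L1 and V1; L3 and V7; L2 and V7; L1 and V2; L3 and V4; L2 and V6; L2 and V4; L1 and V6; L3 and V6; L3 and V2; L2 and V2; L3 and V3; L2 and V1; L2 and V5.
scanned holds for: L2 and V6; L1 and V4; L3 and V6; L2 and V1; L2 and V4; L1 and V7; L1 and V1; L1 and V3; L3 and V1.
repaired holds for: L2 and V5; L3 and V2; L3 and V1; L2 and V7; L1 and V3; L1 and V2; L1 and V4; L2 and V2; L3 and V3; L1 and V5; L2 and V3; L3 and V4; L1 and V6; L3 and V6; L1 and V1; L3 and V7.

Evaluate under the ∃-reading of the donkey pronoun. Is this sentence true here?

False

"it" takes "a volume" as antecedent — a donkey pronoun bound across the clause boundary.
Weak reading: every librarian l with some shelved-volume has at least one shelved-volume v such that scanned(l,v) ∧ repaired(l,v).
Per librarian: L1:✓  L2:✗  L3:✓
L2 has no witness among its shelved-volumes.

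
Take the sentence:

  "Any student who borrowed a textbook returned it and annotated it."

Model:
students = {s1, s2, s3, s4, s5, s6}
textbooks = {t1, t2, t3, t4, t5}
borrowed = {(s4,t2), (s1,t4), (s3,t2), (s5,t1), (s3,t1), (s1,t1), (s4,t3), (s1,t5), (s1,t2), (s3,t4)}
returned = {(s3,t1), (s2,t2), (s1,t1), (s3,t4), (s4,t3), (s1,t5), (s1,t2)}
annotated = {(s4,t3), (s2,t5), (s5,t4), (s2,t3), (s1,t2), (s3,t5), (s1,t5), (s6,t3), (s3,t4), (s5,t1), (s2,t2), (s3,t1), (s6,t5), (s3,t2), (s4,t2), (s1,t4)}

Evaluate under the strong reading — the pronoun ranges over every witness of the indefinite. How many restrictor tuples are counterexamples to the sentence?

"it" takes "a textbook" as antecedent — a donkey pronoun bound across the clause boundary.
Strong reading: for every (s,t) with borrowed(s,t), returned(s,t) ∧ annotated(s,t).
Restrictor pairs: (s1,t1) ✗  (s1,t2) ✓  (s1,t4) ✗  (s1,t5) ✓  (s3,t1) ✓  (s3,t2) ✗  (s3,t4) ✓  (s4,t2) ✗  (s4,t3) ✓  (s5,t1) ✗
Counterexamples (restrictor pairs failing the scope): 5.

5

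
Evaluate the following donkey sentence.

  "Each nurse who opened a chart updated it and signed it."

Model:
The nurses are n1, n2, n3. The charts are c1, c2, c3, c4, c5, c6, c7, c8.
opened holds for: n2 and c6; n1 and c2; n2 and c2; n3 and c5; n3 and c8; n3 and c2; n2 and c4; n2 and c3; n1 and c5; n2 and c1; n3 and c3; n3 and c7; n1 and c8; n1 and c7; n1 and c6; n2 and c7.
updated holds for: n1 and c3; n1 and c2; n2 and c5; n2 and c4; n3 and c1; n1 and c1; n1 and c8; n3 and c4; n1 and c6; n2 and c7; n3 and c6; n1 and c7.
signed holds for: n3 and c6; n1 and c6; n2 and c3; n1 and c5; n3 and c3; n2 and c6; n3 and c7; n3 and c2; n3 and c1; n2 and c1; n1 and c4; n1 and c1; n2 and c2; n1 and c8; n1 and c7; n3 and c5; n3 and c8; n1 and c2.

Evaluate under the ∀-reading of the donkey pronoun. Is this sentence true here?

False

"it" takes "a chart" as antecedent — a donkey pronoun bound across the clause boundary.
Strong reading: for every (n,c) with opened(n,c), updated(n,c) ∧ signed(n,c).
Restrictor pairs: (n1,c2) ✓  (n1,c5) ✗  (n1,c6) ✓  (n1,c7) ✓  (n1,c8) ✓  (n2,c1) ✗  (n2,c2) ✗  (n2,c3) ✗  (n2,c4) ✗  (n2,c6) ✗  (n2,c7) ✗  (n3,c2) ✗  (n3,c3) ✗  (n3,c5) ✗  (n3,c7) ✗  (n3,c8) ✗
Counterexample: (n1,c5) is in opened but fails the scope.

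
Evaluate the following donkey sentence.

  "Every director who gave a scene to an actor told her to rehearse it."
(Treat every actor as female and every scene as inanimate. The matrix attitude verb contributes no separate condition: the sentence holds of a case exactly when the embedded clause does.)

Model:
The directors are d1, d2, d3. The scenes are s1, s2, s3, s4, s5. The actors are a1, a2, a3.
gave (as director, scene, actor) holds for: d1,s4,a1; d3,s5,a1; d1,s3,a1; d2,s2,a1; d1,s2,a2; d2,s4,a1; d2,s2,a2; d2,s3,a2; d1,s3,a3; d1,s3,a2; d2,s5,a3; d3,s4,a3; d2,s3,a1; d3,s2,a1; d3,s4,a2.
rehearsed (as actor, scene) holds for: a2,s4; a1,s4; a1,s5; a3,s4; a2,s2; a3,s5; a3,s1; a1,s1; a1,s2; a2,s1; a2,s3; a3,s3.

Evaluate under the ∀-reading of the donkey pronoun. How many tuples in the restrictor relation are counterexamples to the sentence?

2

"her" takes "an actor" as antecedent and "it" takes "a scene"; both are donkey pronouns co-varying with the restrictor.
Strong reading: for every (d,s,a) with gave(d,s,a), rehearsed(a,s).
Restrictor triples: (d1,s2,a2)→rehearsed(a2,s2) ✓  (d1,s3,a1)→rehearsed(a1,s3) ✗  (d1,s3,a2)→rehearsed(a2,s3) ✓  (d1,s3,a3)→rehearsed(a3,s3) ✓  (d1,s4,a1)→rehearsed(a1,s4) ✓  (d2,s2,a1)→rehearsed(a1,s2) ✓  (d2,s2,a2)→rehearsed(a2,s2) ✓  (d2,s3,a1)→rehearsed(a1,s3) ✗  (d2,s3,a2)→rehearsed(a2,s3) ✓  (d2,s4,a1)→rehearsed(a1,s4) ✓  (d2,s5,a3)→rehearsed(a3,s5) ✓  (d3,s2,a1)→rehearsed(a1,s2) ✓  (d3,s4,a2)→rehearsed(a2,s4) ✓  (d3,s4,a3)→rehearsed(a3,s4) ✓  (d3,s5,a1)→rehearsed(a1,s5) ✓
Counterexamples (restrictor triples failing the scope): 2.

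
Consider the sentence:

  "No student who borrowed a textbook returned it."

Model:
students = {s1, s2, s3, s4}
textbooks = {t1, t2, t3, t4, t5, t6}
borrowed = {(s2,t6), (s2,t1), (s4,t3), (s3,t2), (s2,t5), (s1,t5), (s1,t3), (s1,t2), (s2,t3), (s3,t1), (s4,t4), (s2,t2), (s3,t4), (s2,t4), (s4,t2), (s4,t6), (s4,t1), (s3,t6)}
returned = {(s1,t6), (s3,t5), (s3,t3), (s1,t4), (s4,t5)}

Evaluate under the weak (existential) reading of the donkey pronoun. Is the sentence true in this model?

True

"it" takes "a textbook" as antecedent — a donkey pronoun bound across the clause boundary.
Truth condition: for no (s,t) with borrowed(s,t) does returned(s,t) hold.
Restrictor pairs — does the scope hold? (s1,t2):fails  (s1,t3):fails  (s1,t5):fails  (s2,t1):fails  (s2,t2):fails  (s2,t3):fails  (s2,t4):fails  (s2,t5):fails  (s2,t6):fails  (s3,t1):fails  (s3,t2):fails  (s3,t4):fails  (s3,t6):fails  (s4,t1):fails  (s4,t2):fails  (s4,t3):fails  (s4,t4):fails  (s4,t6):fails
Scope holds for no restrictor pair, so the sentence is true.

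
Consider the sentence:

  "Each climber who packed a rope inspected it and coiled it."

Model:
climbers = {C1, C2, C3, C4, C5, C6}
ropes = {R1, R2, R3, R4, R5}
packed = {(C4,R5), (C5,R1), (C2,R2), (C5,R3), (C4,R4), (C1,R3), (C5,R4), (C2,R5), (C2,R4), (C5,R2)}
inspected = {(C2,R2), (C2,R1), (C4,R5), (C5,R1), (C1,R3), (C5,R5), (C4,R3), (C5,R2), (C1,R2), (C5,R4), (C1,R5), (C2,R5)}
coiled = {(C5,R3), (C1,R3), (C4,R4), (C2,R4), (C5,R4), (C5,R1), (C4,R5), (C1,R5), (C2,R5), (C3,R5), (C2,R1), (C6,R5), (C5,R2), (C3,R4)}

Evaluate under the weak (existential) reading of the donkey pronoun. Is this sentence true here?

"it" takes "a rope" as antecedent — a donkey pronoun bound across the clause boundary.
Weak reading: every climber c with some packed-rope has at least one packed-rope r such that inspected(c,r) ∧ coiled(c,r).
Per climber: C1:✓  C2:✓  C4:✓  C5:✓
Every climber in the restrictor has a witness.

True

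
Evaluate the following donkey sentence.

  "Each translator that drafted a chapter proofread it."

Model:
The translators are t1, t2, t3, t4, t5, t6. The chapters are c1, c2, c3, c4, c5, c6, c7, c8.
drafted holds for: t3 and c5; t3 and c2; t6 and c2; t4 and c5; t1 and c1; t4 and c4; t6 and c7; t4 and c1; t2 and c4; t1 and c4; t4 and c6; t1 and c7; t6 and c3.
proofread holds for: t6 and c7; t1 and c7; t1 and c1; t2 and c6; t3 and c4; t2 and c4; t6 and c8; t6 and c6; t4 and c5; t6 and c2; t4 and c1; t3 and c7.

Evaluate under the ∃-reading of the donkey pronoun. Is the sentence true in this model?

"it" takes "a chapter" as antecedent — a donkey pronoun bound across the clause boundary.
Weak reading: every translator t with some drafted-chapter has at least one drafted-chapter c such that proofread(t,c).
Per translator: t1:✓  t2:✓  t3:✗  t4:✓  t6:✓
t3 has no witness among its drafted-chapters.

False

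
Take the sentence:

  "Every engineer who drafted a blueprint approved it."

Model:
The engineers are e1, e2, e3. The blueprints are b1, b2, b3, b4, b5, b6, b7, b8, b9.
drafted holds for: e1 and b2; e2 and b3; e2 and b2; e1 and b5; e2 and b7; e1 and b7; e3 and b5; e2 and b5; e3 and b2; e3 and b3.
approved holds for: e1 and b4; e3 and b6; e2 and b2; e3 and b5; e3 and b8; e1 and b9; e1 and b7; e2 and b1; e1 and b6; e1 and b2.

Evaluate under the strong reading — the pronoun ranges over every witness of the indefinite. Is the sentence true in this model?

False

"it" takes "a blueprint" as antecedent — a donkey pronoun bound across the clause boundary.
Strong reading: for every (e,b) with drafted(e,b), approved(e,b).
Restrictor pairs: (e1,b2) ✓  (e1,b5) ✗  (e1,b7) ✓  (e2,b2) ✓  (e2,b3) ✗  (e2,b5) ✗  (e2,b7) ✗  (e3,b2) ✗  (e3,b3) ✗  (e3,b5) ✓
Counterexample: (e1,b5) is in drafted but fails the scope.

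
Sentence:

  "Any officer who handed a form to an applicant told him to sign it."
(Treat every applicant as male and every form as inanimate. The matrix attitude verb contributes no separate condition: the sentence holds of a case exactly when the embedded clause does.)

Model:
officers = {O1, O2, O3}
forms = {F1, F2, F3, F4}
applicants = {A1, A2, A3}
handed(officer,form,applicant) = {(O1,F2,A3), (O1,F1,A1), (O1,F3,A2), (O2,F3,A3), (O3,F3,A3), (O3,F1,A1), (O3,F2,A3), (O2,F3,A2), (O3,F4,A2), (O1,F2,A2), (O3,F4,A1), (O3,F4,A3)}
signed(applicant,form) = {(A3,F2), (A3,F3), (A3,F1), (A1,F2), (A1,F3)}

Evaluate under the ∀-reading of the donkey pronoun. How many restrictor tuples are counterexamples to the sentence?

"him" takes "an applicant" as antecedent and "it" takes "a form"; both are donkey pronouns co-varying with the restrictor.
Strong reading: for every (o,f,a) with handed(o,f,a), signed(a,f).
Restrictor triples: (O1,F1,A1)→signed(A1,F1) ✗  (O1,F2,A2)→signed(A2,F2) ✗  (O1,F2,A3)→signed(A3,F2) ✓  (O1,F3,A2)→signed(A2,F3) ✗  (O2,F3,A2)→signed(A2,F3) ✗  (O2,F3,A3)→signed(A3,F3) ✓  (O3,F1,A1)→signed(A1,F1) ✗  (O3,F2,A3)→signed(A3,F2) ✓  (O3,F3,A3)→signed(A3,F3) ✓  (O3,F4,A1)→signed(A1,F4) ✗  (O3,F4,A2)→signed(A2,F4) ✗  (O3,F4,A3)→signed(A3,F4) ✗
Counterexamples (restrictor triples failing the scope): 8.

8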